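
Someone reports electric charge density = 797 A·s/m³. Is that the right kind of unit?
Yes

electric charge density has SI base units: A * s / m^3
A·s/m³ reduces to the same SI base units, so it is a valid unit for electric charge density.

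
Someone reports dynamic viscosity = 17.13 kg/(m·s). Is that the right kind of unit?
Yes

dynamic viscosity has SI base units: kg / (m * s)
kg/(m·s) reduces to the same SI base units, so it is a valid unit for dynamic viscosity.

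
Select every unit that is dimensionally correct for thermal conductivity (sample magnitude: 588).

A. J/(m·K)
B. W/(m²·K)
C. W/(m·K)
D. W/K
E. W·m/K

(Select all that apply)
C

thermal conductivity has SI base units: kg * m / (s^3 * K)

Checking each option against kg * m / (s^3 * K):
  A. J/(m·K): ✗ does not match
  B. W/(m²·K): ✗ does not match
  C. W/(m·K): ✓ matches
  D. W/K: ✗ does not match
  E. W·m/K: ✗ does not match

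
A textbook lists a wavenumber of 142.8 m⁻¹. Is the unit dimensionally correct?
Yes

wavenumber has SI base units: 1 / m
m⁻¹ reduces to the same SI base units, so it is a valid unit for wavenumber.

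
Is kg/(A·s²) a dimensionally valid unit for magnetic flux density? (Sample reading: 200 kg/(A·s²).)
Yes

magnetic flux density has SI base units: kg / (A * s^2)
kg/(A·s²) reduces to the same SI base units, so it is a valid unit for magnetic flux density.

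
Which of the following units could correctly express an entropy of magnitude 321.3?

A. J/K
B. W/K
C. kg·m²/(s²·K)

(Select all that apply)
A, C

entropy has SI base units: kg * m^2 / (s^2 * K)

Checking each option against kg * m^2 / (s^2 * K):
  A. J/K: ✓ matches
  B. W/K: ✗ does not match
  C. kg·m²/(s²·K): ✓ matches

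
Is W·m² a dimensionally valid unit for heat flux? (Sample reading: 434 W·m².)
No

heat flux has SI base units: kg / s^3
W·m² does NOT reduce to kg / s^3; a valid unit for heat flux would be e.g. W/m².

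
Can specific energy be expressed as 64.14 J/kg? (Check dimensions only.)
Yes

specific energy has SI base units: m^2 / s^2
J/kg reduces to the same SI base units, so it is a valid unit for specific energy.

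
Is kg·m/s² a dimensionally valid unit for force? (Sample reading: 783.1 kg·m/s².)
Yes

force has SI base units: kg * m / s^2
kg·m/s² reduces to the same SI base units, so it is a valid unit for force.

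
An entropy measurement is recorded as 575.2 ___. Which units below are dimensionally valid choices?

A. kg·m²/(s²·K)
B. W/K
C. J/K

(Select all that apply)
A, C

entropy has SI base units: kg * m^2 / (s^2 * K)

Checking each option against kg * m^2 / (s^2 * K):
  A. kg·m²/(s²·K): ✓ matches
  B. W/K: ✗ does not match
  C. J/K: ✓ matches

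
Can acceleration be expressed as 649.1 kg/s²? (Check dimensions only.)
No

acceleration has SI base units: m / s^2
kg/s² does NOT reduce to m / s^2; a valid unit for acceleration would be e.g. m/s².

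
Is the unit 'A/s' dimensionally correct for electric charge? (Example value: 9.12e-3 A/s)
No

electric charge has SI base units: A * s
A/s does NOT reduce to A * s; a valid unit for electric charge would be e.g. C.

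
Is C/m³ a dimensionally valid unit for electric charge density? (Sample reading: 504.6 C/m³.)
Yes

electric charge density has SI base units: A * s / m^3
C/m³ reduces to the same SI base units, so it is a valid unit for electric charge density.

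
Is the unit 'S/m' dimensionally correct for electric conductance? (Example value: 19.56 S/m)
No

electric conductance has SI base units: A^2 * s^3 / (kg * m^2)
S/m does NOT reduce to A^2 * s^3 / (kg * m^2); a valid unit for electric conductance would be e.g. S.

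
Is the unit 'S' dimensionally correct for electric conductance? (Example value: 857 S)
Yes

electric conductance has SI base units: A^2 * s^3 / (kg * m^2)
S reduces to the same SI base units, so it is a valid unit for electric conductance.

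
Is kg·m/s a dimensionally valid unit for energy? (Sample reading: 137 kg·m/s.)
No

energy has SI base units: kg * m^2 / s^2
kg·m/s does NOT reduce to kg * m^2 / s^2; a valid unit for energy would be e.g. J.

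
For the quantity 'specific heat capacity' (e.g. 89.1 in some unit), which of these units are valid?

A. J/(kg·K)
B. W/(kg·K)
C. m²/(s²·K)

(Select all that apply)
A, C

specific heat capacity has SI base units: m^2 / (s^2 * K)

Checking each option against m^2 / (s^2 * K):
  A. J/(kg·K): ✓ matches
  B. W/(kg·K): ✗ does not match
  C. m²/(s²·K): ✓ matches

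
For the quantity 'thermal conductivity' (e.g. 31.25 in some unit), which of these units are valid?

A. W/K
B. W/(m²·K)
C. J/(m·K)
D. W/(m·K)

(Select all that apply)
D

thermal conductivity has SI base units: kg * m / (s^3 * K)

Checking each option against kg * m / (s^3 * K):
  A. W/K: ✗ does not match
  B. W/(m²·K): ✗ does not match
  C. J/(m·K): ✗ does not match
  D. W/(m·K): ✓ matches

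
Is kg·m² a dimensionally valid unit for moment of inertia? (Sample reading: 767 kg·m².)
Yes

moment of inertia has SI base units: kg * m^2
kg·m² reduces to the same SI base units, so it is a valid unit for moment of inertia.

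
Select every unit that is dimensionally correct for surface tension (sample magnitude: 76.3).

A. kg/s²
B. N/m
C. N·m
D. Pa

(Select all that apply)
A, B

surface tension has SI base units: kg / s^2

Checking each option against kg / s^2:
  A. kg/s²: ✓ matches
  B. N/m: ✓ matches
  C. N·m: ✗ does not match
  D. Pa: ✗ does not match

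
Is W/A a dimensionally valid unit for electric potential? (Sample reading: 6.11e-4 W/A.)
Yes

electric potential has SI base units: kg * m^2 / (A * s^3)
W/A reduces to the same SI base units, so it is a valid unit for electric potential.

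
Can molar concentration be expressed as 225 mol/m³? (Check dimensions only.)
Yes

molar concentration has SI base units: mol / m^3
mol/m³ reduces to the same SI base units, so it is a valid unit for molar concentration.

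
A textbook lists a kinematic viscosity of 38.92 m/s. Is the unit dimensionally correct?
No

kinematic viscosity has SI base units: m^2 / s
m/s does NOT reduce to m^2 / s; a valid unit for kinematic viscosity would be e.g. m²/s.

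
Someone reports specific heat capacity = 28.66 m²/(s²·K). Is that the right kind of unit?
Yes

specific heat capacity has SI base units: m^2 / (s^2 * K)
m²/(s²·K) reduces to the same SI base units, so it is a valid unit for specific heat capacity.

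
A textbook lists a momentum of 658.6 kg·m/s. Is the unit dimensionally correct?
Yes

momentum has SI base units: kg * m / s
kg·m/s reduces to the same SI base units, so it is a valid unit for momentum.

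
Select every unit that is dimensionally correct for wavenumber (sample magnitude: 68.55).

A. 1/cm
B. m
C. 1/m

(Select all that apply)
A, C

wavenumber has SI base units: 1 / m

Checking each option against 1 / m:
  A. 1/cm: ✓ matches
  B. m: ✗ does not match
  C. 1/m: ✓ matches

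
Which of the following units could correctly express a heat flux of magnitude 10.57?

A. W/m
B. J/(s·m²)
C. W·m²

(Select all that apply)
B

heat flux has SI base units: kg / s^3

Checking each option against kg / s^3:
  A. W/m: ✗ does not match
  B. J/(s·m²): ✓ matches
  C. W·m²: ✗ does not match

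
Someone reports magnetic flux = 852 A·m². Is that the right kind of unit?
No

magnetic flux has SI base units: kg * m^2 / (A * s^2)
A·m² does NOT reduce to kg * m^2 / (A * s^2); a valid unit for magnetic flux would be e.g. Wb.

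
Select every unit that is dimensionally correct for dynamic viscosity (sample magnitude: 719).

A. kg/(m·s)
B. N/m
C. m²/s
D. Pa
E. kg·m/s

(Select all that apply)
A

dynamic viscosity has SI base units: kg / (m * s)

Checking each option against kg / (m * s):
  A. kg/(m·s): ✓ matches
  B. N/m: ✗ does not match
  C. m²/s: ✗ does not match
  D. Pa: ✗ does not match
  E. kg·m/s: ✗ does not match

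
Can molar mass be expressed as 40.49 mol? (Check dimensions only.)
No

molar mass has SI base units: kg / mol
mol does NOT reduce to kg / mol; a valid unit for molar mass would be e.g. kg/mol.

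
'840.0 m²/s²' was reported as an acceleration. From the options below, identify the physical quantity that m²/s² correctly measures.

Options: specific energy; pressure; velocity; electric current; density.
specific energy

acceleration should have units dimensionally equivalent to m / s^2 (e.g. m/s²).
The given unit 'm²/s²' reduces to m^2 / s^2. Of the listed options, that is the dimensionality of specific energy.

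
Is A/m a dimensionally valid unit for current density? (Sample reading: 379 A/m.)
No

current density has SI base units: A / m^2
A/m does NOT reduce to A / m^2; a valid unit for current density would be e.g. A/m².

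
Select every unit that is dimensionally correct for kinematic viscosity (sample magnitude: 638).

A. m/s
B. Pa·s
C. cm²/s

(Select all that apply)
C

kinematic viscosity has SI base units: m^2 / s

Checking each option against m^2 / s:
  A. m/s: ✗ does not match
  B. Pa·s: ✗ does not match
  C. cm²/s: ✓ matches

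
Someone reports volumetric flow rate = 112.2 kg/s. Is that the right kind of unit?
No

volumetric flow rate has SI base units: m^3 / s
kg/s does NOT reduce to m^3 / s; a valid unit for volumetric flow rate would be e.g. m³/s.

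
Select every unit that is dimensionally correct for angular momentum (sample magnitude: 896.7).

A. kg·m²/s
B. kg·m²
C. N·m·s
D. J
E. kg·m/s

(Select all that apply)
A, C

angular momentum has SI base units: kg * m^2 / s

Checking each option against kg * m^2 / s:
  A. kg·m²/s: ✓ matches
  B. kg·m²: ✗ does not match
  C. N·m·s: ✓ matches
  D. J: ✗ does not match
  E. kg·m/s: ✗ does not match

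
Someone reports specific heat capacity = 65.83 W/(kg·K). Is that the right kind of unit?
No

specific heat capacity has SI base units: m^2 / (s^2 * K)
W/(kg·K) does NOT reduce to m^2 / (s^2 * K); a valid unit for specific heat capacity would be e.g. J/(kg·K).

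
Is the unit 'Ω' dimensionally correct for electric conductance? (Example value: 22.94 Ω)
No

electric conductance has SI base units: A^2 * s^3 / (kg * m^2)
Ω does NOT reduce to A^2 * s^3 / (kg * m^2); a valid unit for electric conductance would be e.g. S.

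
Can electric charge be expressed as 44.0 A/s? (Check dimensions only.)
No

electric charge has SI base units: A * s
A/s does NOT reduce to A * s; a valid unit for electric charge would be e.g. C.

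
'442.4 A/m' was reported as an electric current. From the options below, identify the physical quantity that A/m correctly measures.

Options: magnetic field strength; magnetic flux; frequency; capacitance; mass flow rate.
magnetic field strength

electric current should have units dimensionally equivalent to A (e.g. A).
The given unit 'A/m' reduces to A / m. Of the listed options, that is the dimensionality of magnetic field strength.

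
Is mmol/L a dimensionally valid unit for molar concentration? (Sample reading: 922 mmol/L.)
Yes

molar concentration has SI base units: mol / m^3
mmol/L reduces to the same SI base units, so it is a valid unit for molar concentration.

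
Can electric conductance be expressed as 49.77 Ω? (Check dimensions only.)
No

electric conductance has SI base units: A^2 * s^3 / (kg * m^2)
Ω does NOT reduce to A^2 * s^3 / (kg * m^2); a valid unit for electric conductance would be e.g. S.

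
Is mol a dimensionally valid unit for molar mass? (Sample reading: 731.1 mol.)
No

molar mass has SI base units: kg / mol
mol does NOT reduce to kg / mol; a valid unit for molar mass would be e.g. kg/mol.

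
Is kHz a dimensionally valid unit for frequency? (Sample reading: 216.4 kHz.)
Yes

frequency has SI base units: 1 / s
kHz reduces to the same SI base units, so it is a valid unit for frequency.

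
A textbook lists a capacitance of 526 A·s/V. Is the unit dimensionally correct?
Yes

capacitance has SI base units: A^2 * s^4 / (kg * m^2)
A·s/V reduces to the same SI base units, so it is a valid unit for capacitance.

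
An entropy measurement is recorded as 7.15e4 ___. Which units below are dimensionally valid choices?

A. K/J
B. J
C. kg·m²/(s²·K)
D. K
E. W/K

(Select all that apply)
C

entropy has SI base units: kg * m^2 / (s^2 * K)

Checking each option against kg * m^2 / (s^2 * K):
  A. K/J: ✗ does not match
  B. J: ✗ does not match
  C. kg·m²/(s²·K): ✓ matches
  D. K: ✗ does not match
  E. W/K: ✗ does not match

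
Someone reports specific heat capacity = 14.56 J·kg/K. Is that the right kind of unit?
No

specific heat capacity has SI base units: m^2 / (s^2 * K)
J·kg/K does NOT reduce to m^2 / (s^2 * K); a valid unit for specific heat capacity would be e.g. J/(kg·K).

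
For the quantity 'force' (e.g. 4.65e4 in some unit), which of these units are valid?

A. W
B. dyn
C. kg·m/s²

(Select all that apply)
B, C

force has SI base units: kg * m / s^2

Checking each option against kg * m / s^2:
  A. W: ✗ does not match
  B. dyn: ✓ matches
  C. kg·m/s²: ✓ matches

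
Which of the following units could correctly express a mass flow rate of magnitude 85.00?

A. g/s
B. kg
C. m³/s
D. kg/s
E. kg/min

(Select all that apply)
A, D, E

mass flow rate has SI base units: kg / s

Checking each option against kg / s:
  A. g/s: ✓ matches
  B. kg: ✗ does not match
  C. m³/s: ✗ does not match
  D. kg/s: ✓ matches
  E. kg/min: ✓ matches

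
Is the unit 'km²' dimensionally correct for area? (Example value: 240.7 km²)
Yes

area has SI base units: m^2
km² reduces to the same SI base units, so it is a valid unit for area.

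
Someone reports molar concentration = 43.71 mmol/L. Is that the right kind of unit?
Yes

molar concentration has SI base units: mol / m^3
mmol/L reduces to the same SI base units, so it is a valid unit for molar concentration.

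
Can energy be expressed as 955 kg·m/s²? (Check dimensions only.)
No

energy has SI base units: kg * m^2 / s^2
kg·m/s² does NOT reduce to kg * m^2 / s^2; a valid unit for energy would be e.g. J.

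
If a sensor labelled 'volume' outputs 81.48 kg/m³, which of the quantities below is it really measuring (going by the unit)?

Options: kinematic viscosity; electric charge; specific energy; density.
density

volume should have units dimensionally equivalent to m^3 (e.g. m³).
The given unit 'kg/m³' reduces to kg / m^3. Of the listed options, that is the dimensionality of density.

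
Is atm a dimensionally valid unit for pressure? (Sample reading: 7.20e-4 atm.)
Yes

pressure has SI base units: kg / (m * s^2)
atm reduces to the same SI base units, so it is a valid unit for pressure.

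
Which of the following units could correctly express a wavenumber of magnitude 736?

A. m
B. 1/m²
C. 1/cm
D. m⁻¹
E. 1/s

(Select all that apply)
C, D

wavenumber has SI base units: 1 / m

Checking each option against 1 / m:
  A. m: ✗ does not match
  B. 1/m²: ✗ does not match
  C. 1/cm: ✓ matches
  D. m⁻¹: ✓ matches
  E. 1/s: ✗ does not match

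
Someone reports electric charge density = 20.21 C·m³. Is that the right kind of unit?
No

electric charge density has SI base units: A * s / m^3
C·m³ does NOT reduce to A * s / m^3; a valid unit for electric charge density would be e.g. C/m³.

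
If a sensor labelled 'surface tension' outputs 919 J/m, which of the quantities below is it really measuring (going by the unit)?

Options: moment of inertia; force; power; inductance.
force

surface tension should have units dimensionally equivalent to kg / s^2 (e.g. N/m).
The given unit 'J/m' reduces to kg * m / s^2. Of the listed options, that is the dimensionality of force.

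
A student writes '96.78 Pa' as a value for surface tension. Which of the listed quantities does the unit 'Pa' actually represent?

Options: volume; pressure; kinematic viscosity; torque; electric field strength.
pressure

surface tension should have units dimensionally equivalent to kg / s^2 (e.g. N/m).
The given unit 'Pa' reduces to kg / (m * s^2). Of the listed options, that is the dimensionality of pressure.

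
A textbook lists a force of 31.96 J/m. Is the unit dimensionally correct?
Yes

force has SI base units: kg * m / s^2
J/m reduces to the same SI base units, so it is a valid unit for force.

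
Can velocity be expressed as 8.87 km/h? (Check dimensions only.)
Yes

velocity has SI base units: m / s
km/h reduces to the same SI base units, so it is a valid unit for velocity.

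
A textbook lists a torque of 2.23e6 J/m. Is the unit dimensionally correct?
No

torque has SI base units: kg * m^2 / s^2
J/m does NOT reduce to kg * m^2 / s^2; a valid unit for torque would be e.g. N·m.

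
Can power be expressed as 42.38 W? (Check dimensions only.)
Yes

power has SI base units: kg * m^2 / s^3
W reduces to the same SI base units, so it is a valid unit for power.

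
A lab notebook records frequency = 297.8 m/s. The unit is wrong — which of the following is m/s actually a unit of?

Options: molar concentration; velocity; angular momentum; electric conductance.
velocity

frequency should have units dimensionally equivalent to 1 / s (e.g. Hz).
The given unit 'm/s' reduces to m / s. Of the listed options, that is the dimensionality of velocity.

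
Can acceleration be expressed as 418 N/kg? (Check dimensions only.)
Yes

acceleration has SI base units: m / s^2
N/kg reduces to the same SI base units, so it is a valid unit for acceleration.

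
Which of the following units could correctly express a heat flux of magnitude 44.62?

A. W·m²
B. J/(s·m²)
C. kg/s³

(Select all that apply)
B, C

heat flux has SI base units: kg / s^3

Checking each option against kg / s^3:
  A. W·m²: ✗ does not match
  B. J/(s·m²): ✓ matches
  C. kg/s³: ✓ matches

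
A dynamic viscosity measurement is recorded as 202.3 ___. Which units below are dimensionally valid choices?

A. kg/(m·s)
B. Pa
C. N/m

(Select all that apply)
A

dynamic viscosity has SI base units: kg / (m * s)

Checking each option against kg / (m * s):
  A. kg/(m·s): ✓ matches
  B. Pa: ✗ does not match
  C. N/m: ✗ does not match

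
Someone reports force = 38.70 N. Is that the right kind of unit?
Yes

force has SI base units: kg * m / s^2
N reduces to the same SI base units, so it is a valid unit for force.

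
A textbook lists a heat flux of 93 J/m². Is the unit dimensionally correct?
No

heat flux has SI base units: kg / s^3
J/m² does NOT reduce to kg / s^3; a valid unit for heat flux would be e.g. W/m².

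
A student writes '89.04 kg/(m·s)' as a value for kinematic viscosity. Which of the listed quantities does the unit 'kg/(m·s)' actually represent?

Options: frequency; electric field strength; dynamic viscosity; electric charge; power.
dynamic viscosity

kinematic viscosity should have units dimensionally equivalent to m^2 / s (e.g. m²/s).
The given unit 'kg/(m·s)' reduces to kg / (m * s). Of the listed options, that is the dimensionality of dynamic viscosity.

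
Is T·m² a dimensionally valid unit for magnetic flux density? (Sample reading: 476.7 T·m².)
No

magnetic flux density has SI base units: kg / (A * s^2)
T·m² does NOT reduce to kg / (A * s^2); a valid unit for magnetic flux density would be e.g. T.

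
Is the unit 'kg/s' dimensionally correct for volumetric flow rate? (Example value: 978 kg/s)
No

volumetric flow rate has SI base units: m^3 / s
kg/s does NOT reduce to m^3 / s; a valid unit for volumetric flow rate would be e.g. m³/s.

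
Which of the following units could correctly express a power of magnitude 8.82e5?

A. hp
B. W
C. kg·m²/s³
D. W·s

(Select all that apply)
A, B, C

power has SI base units: kg * m^2 / s^3

Checking each option against kg * m^2 / s^3:
  A. hp: ✓ matches
  B. W: ✓ matches
  C. kg·m²/s³: ✓ matches
  D. W·s: ✗ does not match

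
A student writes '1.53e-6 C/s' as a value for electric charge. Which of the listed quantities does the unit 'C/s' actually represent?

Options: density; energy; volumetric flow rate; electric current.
electric current

electric charge should have units dimensionally equivalent to A * s (e.g. C).
The given unit 'C/s' reduces to A. Of the listed options, that is the dimensionality of electric current.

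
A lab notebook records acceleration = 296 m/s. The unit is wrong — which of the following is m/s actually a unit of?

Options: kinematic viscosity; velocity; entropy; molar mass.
velocity

acceleration should have units dimensionally equivalent to m / s^2 (e.g. m/s²).
The given unit 'm/s' reduces to m / s. Of the listed options, that is the dimensionality of velocity.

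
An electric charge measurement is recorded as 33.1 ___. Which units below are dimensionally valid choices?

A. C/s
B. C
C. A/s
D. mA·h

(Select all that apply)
B, D

electric charge has SI base units: A * s

Checking each option against A * s:
  A. C/s: ✗ does not match
  B. C: ✓ matches
  C. A/s: ✗ does not match
  D. mA·h: ✓ matches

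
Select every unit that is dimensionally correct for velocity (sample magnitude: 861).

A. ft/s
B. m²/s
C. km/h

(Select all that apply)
A, C

velocity has SI base units: m / s

Checking each option against m / s:
  A. ft/s: ✓ matches
  B. m²/s: ✗ does not match
  C. km/h: ✓ matches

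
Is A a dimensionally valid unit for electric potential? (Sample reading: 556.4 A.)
No

electric potential has SI base units: kg * m^2 / (A * s^3)
A does NOT reduce to kg * m^2 / (A * s^3); a valid unit for electric potential would be e.g. V.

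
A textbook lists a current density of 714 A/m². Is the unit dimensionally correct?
Yes

current density has SI base units: A / m^2
A/m² reduces to the same SI base units, so it is a valid unit for current density.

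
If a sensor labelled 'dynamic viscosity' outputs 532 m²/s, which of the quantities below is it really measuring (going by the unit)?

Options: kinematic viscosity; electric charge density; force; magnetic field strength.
kinematic viscosity

dynamic viscosity should have units dimensionally equivalent to kg / (m * s) (e.g. Pa·s).
The given unit 'm²/s' reduces to m^2 / s. Of the listed options, that is the dimensionality of kinematic viscosity.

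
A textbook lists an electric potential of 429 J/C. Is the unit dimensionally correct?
Yes

electric potential has SI base units: kg * m^2 / (A * s^3)
J/C reduces to the same SI base units, so it is a valid unit for electric potential.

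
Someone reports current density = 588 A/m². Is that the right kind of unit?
Yes

current density has SI base units: A / m^2
A/m² reduces to the same SI base units, so it is a valid unit for current density.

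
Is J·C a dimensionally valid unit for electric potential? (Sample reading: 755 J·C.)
No

electric potential has SI base units: kg * m^2 / (A * s^3)
J·C does NOT reduce to kg * m^2 / (A * s^3); a valid unit for electric potential would be e.g. V.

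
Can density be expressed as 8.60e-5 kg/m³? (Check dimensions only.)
Yes

density has SI base units: kg / m^3
kg/m³ reduces to the same SI base units, so it is a valid unit for density.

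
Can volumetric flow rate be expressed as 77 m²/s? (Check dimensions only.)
No

volumetric flow rate has SI base units: m^3 / s
m²/s does NOT reduce to m^3 / s; a valid unit for volumetric flow rate would be e.g. m³/s.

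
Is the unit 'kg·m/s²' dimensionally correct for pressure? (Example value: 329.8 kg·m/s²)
No

pressure has SI base units: kg / (m * s^2)
kg·m/s² does NOT reduce to kg / (m * s^2); a valid unit for pressure would be e.g. Pa.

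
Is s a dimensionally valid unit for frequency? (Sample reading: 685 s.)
No

frequency has SI base units: 1 / s
s does NOT reduce to 1 / s; a valid unit for frequency would be e.g. Hz.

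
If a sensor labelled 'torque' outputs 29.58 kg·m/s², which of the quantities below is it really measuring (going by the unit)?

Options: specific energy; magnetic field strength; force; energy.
force

torque should have units dimensionally equivalent to kg * m^2 / s^2 (e.g. N·m).
The given unit 'kg·m/s²' reduces to kg * m / s^2. Of the listed options, that is the dimensionality of force.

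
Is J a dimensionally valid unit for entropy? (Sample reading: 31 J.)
No

entropy has SI base units: kg * m^2 / (s^2 * K)
J does NOT reduce to kg * m^2 / (s^2 * K); a valid unit for entropy would be e.g. J/K.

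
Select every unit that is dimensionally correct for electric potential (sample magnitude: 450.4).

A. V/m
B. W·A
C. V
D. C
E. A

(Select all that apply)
C

electric potential has SI base units: kg * m^2 / (A * s^3)

Checking each option against kg * m^2 / (A * s^3):
  A. V/m: ✗ does not match
  B. W·A: ✗ does not match
  C. V: ✓ matches
  D. C: ✗ does not match
  E. A: ✗ does not match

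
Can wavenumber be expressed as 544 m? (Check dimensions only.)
No

wavenumber has SI base units: 1 / m
m does NOT reduce to 1 / m; a valid unit for wavenumber would be e.g. 1/m.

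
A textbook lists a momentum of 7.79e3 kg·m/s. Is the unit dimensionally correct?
Yes

momentum has SI base units: kg * m / s
kg·m/s reduces to the same SI base units, so it is a valid unit for momentum.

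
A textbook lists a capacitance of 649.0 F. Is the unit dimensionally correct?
Yes

capacitance has SI base units: A^2 * s^4 / (kg * m^2)
F reduces to the same SI base units, so it is a valid unit for capacitance.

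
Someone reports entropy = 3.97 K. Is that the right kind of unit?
No

entropy has SI base units: kg * m^2 / (s^2 * K)
K does NOT reduce to kg * m^2 / (s^2 * K); a valid unit for entropy would be e.g. J/K.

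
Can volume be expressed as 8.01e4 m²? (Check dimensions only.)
No

volume has SI base units: m^3
m² does NOT reduce to m^3; a valid unit for volume would be e.g. m³.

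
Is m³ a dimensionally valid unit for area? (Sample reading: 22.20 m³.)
No

area has SI base units: m^2
m³ does NOT reduce to m^2; a valid unit for area would be e.g. m².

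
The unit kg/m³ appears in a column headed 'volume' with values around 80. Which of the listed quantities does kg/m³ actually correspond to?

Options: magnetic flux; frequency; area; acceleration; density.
density

volume should have units dimensionally equivalent to m^3 (e.g. m³).
The given unit 'kg/m³' reduces to kg / m^3. Of the listed options, that is the dimensionality of density.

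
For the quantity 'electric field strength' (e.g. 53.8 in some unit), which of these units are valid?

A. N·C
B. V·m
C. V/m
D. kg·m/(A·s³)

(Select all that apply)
C, D

electric field strength has SI base units: kg * m / (A * s^3)

Checking each option against kg * m / (A * s^3):
  A. N·C: ✗ does not match
  B. V·m: ✗ does not match
  C. V/m: ✓ matches
  D. kg·m/(A·s³): ✓ matches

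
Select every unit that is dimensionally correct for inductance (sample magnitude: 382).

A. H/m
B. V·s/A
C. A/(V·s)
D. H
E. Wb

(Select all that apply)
B, D

inductance has SI base units: kg * m^2 / (A^2 * s^2)

Checking each option against kg * m^2 / (A^2 * s^2):
  A. H/m: ✗ does not match
  B. V·s/A: ✓ matches
  C. A/(V·s): ✗ does not match
  D. H: ✓ matches
  E. Wb: ✗ does not match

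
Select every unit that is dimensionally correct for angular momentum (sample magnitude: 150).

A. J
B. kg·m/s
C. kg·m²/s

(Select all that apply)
C

angular momentum has SI base units: kg * m^2 / s

Checking each option against kg * m^2 / s:
  A. J: ✗ does not match
  B. kg·m/s: ✗ does not match
  C. kg·m²/s: ✓ matches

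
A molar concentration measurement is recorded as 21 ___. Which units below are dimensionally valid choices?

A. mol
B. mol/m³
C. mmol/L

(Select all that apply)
B, C

molar concentration has SI base units: mol / m^3

Checking each option against mol / m^3:
  A. mol: ✗ does not match
  B. mol/m³: ✓ matches
  C. mmol/L: ✓ matches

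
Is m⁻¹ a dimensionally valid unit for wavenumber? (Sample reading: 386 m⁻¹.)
Yes

wavenumber has SI base units: 1 / m
m⁻¹ reduces to the same SI base units, so it is a valid unit for wavenumber.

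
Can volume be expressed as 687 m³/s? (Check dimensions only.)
No

volume has SI base units: m^3
m³/s does NOT reduce to m^3; a valid unit for volume would be e.g. m³.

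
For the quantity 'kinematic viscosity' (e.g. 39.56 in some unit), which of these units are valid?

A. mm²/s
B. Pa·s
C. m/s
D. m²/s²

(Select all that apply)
A

kinematic viscosity has SI base units: m^2 / s

Checking each option against m^2 / s:
  A. mm²/s: ✓ matches
  B. Pa·s: ✗ does not match
  C. m/s: ✗ does not match
  D. m²/s²: ✗ does not match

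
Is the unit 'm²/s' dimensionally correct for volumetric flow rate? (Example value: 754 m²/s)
No

volumetric flow rate has SI base units: m^3 / s
m²/s does NOT reduce to m^3 / s; a valid unit for volumetric flow rate would be e.g. m³/s.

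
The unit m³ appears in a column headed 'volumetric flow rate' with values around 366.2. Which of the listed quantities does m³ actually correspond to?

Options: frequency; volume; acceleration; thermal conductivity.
volume

volumetric flow rate should have units dimensionally equivalent to m^3 / s (e.g. m³/s).
The given unit 'm³' reduces to m^3. Of the listed options, that is the dimensionality of volume.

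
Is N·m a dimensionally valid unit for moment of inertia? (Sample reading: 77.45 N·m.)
No

moment of inertia has SI base units: kg * m^2
N·m does NOT reduce to kg * m^2; a valid unit for moment of inertia would be e.g. kg·m².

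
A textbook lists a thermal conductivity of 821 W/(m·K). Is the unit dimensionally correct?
Yes

thermal conductivity has SI base units: kg * m / (s^3 * K)
W/(m·K) reduces to the same SI base units, so it is a valid unit for thermal conductivity.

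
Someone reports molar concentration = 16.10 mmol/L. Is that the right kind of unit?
Yes

molar concentration has SI base units: mol / m^3
mmol/L reduces to the same SI base units, so it is a valid unit for molar concentration.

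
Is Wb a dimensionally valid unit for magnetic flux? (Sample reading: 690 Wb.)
Yes

magnetic flux has SI base units: kg * m^2 / (A * s^2)
Wb reduces to the same SI base units, so it is a valid unit for magnetic flux.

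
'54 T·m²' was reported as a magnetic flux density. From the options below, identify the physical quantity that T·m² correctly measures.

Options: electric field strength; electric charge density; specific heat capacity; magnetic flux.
magnetic flux

magnetic flux density should have units dimensionally equivalent to kg / (A * s^2) (e.g. T).
The given unit 'T·m²' reduces to kg * m^2 / (A * s^2). Of the listed options, that is the dimensionality of magnetic flux.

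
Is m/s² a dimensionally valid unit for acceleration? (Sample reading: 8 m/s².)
Yes

acceleration has SI base units: m / s^2
m/s² reduces to the same SI base units, so it is a valid unit for acceleration.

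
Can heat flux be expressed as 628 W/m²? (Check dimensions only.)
Yes

heat flux has SI base units: kg / s^3
W/m² reduces to the same SI base units, so it is a valid unit for heat flux.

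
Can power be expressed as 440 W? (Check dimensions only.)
Yes

power has SI base units: kg * m^2 / s^3
W reduces to the same SI base units, so it is a valid unit for power.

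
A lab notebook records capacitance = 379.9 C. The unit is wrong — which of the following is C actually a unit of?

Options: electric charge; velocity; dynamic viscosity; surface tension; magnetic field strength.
electric charge

capacitance should have units dimensionally equivalent to A^2 * s^4 / (kg * m^2) (e.g. F).
The given unit 'C' reduces to A * s. Of the listed options, that is the dimensionality of electric charge.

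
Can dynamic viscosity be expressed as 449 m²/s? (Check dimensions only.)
No

dynamic viscosity has SI base units: kg / (m * s)
m²/s does NOT reduce to kg / (m * s); a valid unit for dynamic viscosity would be e.g. Pa·s.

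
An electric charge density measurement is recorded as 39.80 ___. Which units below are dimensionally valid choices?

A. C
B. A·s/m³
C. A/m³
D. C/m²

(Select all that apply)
B

electric charge density has SI base units: A * s / m^3

Checking each option against A * s / m^3:
  A. C: ✗ does not match
  B. A·s/m³: ✓ matches
  C. A/m³: ✗ does not match
  D. C/m²: ✗ does not match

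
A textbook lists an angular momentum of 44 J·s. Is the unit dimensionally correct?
Yes

angular momentum has SI base units: kg * m^2 / s
J·s reduces to the same SI base units, so it is a valid unit for angular momentum.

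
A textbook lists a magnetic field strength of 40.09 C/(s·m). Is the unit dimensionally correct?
Yes

magnetic field strength has SI base units: A / m
C/(s·m) reduces to the same SI base units, so it is a valid unit for magnetic field strength.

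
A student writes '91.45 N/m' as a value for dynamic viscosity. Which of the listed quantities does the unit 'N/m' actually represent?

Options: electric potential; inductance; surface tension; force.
surface tension

dynamic viscosity should have units dimensionally equivalent to kg / (m * s) (e.g. Pa·s).
The given unit 'N/m' reduces to kg / s^2. Of the listed options, that is the dimensionality of surface tension.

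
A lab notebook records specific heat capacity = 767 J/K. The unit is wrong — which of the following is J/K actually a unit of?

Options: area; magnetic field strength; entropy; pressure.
entropy

specific heat capacity should have units dimensionally equivalent to m^2 / (s^2 * K) (e.g. J/(kg·K)).
The given unit 'J/K' reduces to kg * m^2 / (s^2 * K). Of the listed options, that is the dimensionality of entropy.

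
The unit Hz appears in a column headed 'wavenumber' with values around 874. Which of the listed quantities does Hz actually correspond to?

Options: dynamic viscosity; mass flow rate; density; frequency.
frequency

wavenumber should have units dimensionally equivalent to 1 / m (e.g. 1/m).
The given unit 'Hz' reduces to 1 / s. Of the listed options, that is the dimensionality of frequency.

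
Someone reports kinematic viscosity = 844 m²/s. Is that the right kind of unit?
Yes

kinematic viscosity has SI base units: m^2 / s
m²/s reduces to the same SI base units, so it is a valid unit for kinematic viscosity.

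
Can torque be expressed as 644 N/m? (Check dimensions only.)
No

torque has SI base units: kg * m^2 / s^2
N/m does NOT reduce to kg * m^2 / s^2; a valid unit for torque would be e.g. N·m.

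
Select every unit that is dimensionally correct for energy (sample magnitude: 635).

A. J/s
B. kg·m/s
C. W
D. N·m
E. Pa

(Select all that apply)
D

energy has SI base units: kg * m^2 / s^2

Checking each option against kg * m^2 / s^2:
  A. J/s: ✗ does not match
  B. kg·m/s: ✗ does not match
  C. W: ✗ does not match
  D. N·m: ✓ matches
  E. Pa: ✗ does not match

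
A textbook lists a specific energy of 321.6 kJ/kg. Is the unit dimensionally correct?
Yes

specific energy has SI base units: m^2 / s^2
kJ/kg reduces to the same SI base units, so it is a valid unit for specific energy.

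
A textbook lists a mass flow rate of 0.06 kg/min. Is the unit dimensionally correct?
Yes

mass flow rate has SI base units: kg / s
kg/min reduces to the same SI base units, so it is a valid unit for mass flow rate.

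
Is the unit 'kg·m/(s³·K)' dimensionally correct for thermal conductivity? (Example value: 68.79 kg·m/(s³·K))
Yes

thermal conductivity has SI base units: kg * m / (s^3 * K)
kg·m/(s³·K) reduces to the same SI base units, so it is a valid unit for thermal conductivity.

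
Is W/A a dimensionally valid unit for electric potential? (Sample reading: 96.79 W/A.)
Yes

electric potential has SI base units: kg * m^2 / (A * s^3)
W/A reduces to the same SI base units, so it is a valid unit for electric potential.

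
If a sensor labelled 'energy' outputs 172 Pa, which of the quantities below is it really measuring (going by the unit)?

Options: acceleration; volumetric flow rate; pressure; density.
pressure

energy should have units dimensionally equivalent to kg * m^2 / s^2 (e.g. J).
The given unit 'Pa' reduces to kg / (m * s^2). Of the listed options, that is the dimensionality of pressure.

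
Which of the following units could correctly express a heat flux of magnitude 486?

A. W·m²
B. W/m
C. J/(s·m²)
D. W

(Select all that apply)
C

heat flux has SI base units: kg / s^3

Checking each option against kg / s^3:
  A. W·m²: ✗ does not match
  B. W/m: ✗ does not match
  C. J/(s·m²): ✓ matches
  D. W: ✗ does not match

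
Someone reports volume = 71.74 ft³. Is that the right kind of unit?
Yes

volume has SI base units: m^3
ft³ reduces to the same SI base units, so it is a valid unit for volume.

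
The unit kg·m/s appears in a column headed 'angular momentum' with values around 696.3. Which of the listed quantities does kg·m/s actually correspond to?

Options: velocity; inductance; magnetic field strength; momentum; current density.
momentum

angular momentum should have units dimensionally equivalent to kg * m^2 / s (e.g. kg·m²/s).
The given unit 'kg·m/s' reduces to kg * m / s. Of the listed options, that is the dimensionality of momentum.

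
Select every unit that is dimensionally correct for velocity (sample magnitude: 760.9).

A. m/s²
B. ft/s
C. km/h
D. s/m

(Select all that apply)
B, C

velocity has SI base units: m / s

Checking each option against m / s:
  A. m/s²: ✗ does not match
  B. ft/s: ✓ matches
  C. km/h: ✓ matches
  D. s/m: ✗ does not match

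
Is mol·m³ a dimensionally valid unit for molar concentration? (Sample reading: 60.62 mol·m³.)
No

molar concentration has SI base units: mol / m^3
mol·m³ does NOT reduce to mol / m^3; a valid unit for molar concentration would be e.g. mol/m³.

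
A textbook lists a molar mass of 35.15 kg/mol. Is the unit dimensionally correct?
Yes

molar mass has SI base units: kg / mol
kg/mol reduces to the same SI base units, so it is a valid unit for molar mass.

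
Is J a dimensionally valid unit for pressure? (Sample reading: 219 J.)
No

pressure has SI base units: kg / (m * s^2)
J does NOT reduce to kg / (m * s^2); a valid unit for pressure would be e.g. Pa.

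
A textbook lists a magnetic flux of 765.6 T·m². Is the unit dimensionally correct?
Yes

magnetic flux has SI base units: kg * m^2 / (A * s^2)
T·m² reduces to the same SI base units, so it is a valid unit for magnetic flux.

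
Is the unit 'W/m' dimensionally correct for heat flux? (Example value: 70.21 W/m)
No

heat flux has SI base units: kg / s^3
W/m does NOT reduce to kg / s^3; a valid unit for heat flux would be e.g. W/m².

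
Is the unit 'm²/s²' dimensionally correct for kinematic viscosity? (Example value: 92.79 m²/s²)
No

kinematic viscosity has SI base units: m^2 / s
m²/s² does NOT reduce to m^2 / s; a valid unit for kinematic viscosity would be e.g. m²/s.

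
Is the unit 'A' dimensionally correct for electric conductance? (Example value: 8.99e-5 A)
No

electric conductance has SI base units: A^2 * s^3 / (kg * m^2)
A does NOT reduce to A^2 * s^3 / (kg * m^2); a valid unit for electric conductance would be e.g. S.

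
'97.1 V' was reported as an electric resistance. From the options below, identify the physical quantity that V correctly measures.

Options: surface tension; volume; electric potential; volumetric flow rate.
electric potential

electric resistance should have units dimensionally equivalent to kg * m^2 / (A^2 * s^3) (e.g. Ω).
The given unit 'V' reduces to kg * m^2 / (A * s^3). Of the listed options, that is the dimensionality of electric potential.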